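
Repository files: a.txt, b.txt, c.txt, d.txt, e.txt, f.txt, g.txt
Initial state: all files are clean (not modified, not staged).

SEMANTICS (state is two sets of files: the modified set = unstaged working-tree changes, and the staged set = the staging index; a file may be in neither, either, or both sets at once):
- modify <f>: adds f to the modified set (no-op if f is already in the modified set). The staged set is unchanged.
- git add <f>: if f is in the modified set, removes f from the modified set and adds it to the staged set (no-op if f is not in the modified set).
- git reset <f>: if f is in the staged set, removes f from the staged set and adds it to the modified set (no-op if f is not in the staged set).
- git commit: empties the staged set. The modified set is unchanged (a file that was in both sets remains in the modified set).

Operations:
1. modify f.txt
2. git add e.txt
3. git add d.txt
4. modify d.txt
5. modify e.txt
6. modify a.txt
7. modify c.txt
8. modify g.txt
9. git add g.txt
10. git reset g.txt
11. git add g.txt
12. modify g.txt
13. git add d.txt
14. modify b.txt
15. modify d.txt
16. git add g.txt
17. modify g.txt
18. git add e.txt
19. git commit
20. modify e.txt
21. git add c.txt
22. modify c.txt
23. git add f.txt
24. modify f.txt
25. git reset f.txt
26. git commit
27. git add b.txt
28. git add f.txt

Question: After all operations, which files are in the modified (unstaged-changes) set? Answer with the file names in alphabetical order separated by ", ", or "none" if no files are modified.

Answer: a.txt, c.txt, d.txt, e.txt, g.txt

Derivation:
After op 1 (modify f.txt): modified={f.txt} staged={none}
After op 2 (git add e.txt): modified={f.txt} staged={none}
After op 3 (git add d.txt): modified={f.txt} staged={none}
After op 4 (modify d.txt): modified={d.txt, f.txt} staged={none}
After op 5 (modify e.txt): modified={d.txt, e.txt, f.txt} staged={none}
After op 6 (modify a.txt): modified={a.txt, d.txt, e.txt, f.txt} staged={none}
After op 7 (modify c.txt): modified={a.txt, c.txt, d.txt, e.txt, f.txt} staged={none}
After op 8 (modify g.txt): modified={a.txt, c.txt, d.txt, e.txt, f.txt, g.txt} staged={none}
After op 9 (git add g.txt): modified={a.txt, c.txt, d.txt, e.txt, f.txt} staged={g.txt}
After op 10 (git reset g.txt): modified={a.txt, c.txt, d.txt, e.txt, f.txt, g.txt} staged={none}
After op 11 (git add g.txt): modified={a.txt, c.txt, d.txt, e.txt, f.txt} staged={g.txt}
After op 12 (modify g.txt): modified={a.txt, c.txt, d.txt, e.txt, f.txt, g.txt} staged={g.txt}
After op 13 (git add d.txt): modified={a.txt, c.txt, e.txt, f.txt, g.txt} staged={d.txt, g.txt}
After op 14 (modify b.txt): modified={a.txt, b.txt, c.txt, e.txt, f.txt, g.txt} staged={d.txt, g.txt}
After op 15 (modify d.txt): modified={a.txt, b.txt, c.txt, d.txt, e.txt, f.txt, g.txt} staged={d.txt, g.txt}
After op 16 (git add g.txt): modified={a.txt, b.txt, c.txt, d.txt, e.txt, f.txt} staged={d.txt, g.txt}
After op 17 (modify g.txt): modified={a.txt, b.txt, c.txt, d.txt, e.txt, f.txt, g.txt} staged={d.txt, g.txt}
After op 18 (git add e.txt): modified={a.txt, b.txt, c.txt, d.txt, f.txt, g.txt} staged={d.txt, e.txt, g.txt}
After op 19 (git commit): modified={a.txt, b.txt, c.txt, d.txt, f.txt, g.txt} staged={none}
After op 20 (modify e.txt): modified={a.txt, b.txt, c.txt, d.txt, e.txt, f.txt, g.txt} staged={none}
After op 21 (git add c.txt): modified={a.txt, b.txt, d.txt, e.txt, f.txt, g.txt} staged={c.txt}
After op 22 (modify c.txt): modified={a.txt, b.txt, c.txt, d.txt, e.txt, f.txt, g.txt} staged={c.txt}
After op 23 (git add f.txt): modified={a.txt, b.txt, c.txt, d.txt, e.txt, g.txt} staged={c.txt, f.txt}
After op 24 (modify f.txt): modified={a.txt, b.txt, c.txt, d.txt, e.txt, f.txt, g.txt} staged={c.txt, f.txt}
After op 25 (git reset f.txt): modified={a.txt, b.txt, c.txt, d.txt, e.txt, f.txt, g.txt} staged={c.txt}
After op 26 (git commit): modified={a.txt, b.txt, c.txt, d.txt, e.txt, f.txt, g.txt} staged={none}
After op 27 (git add b.txt): modified={a.txt, c.txt, d.txt, e.txt, f.txt, g.txt} staged={b.txt}
After op 28 (git add f.txt): modified={a.txt, c.txt, d.txt, e.txt, g.txt} staged={b.txt, f.txt}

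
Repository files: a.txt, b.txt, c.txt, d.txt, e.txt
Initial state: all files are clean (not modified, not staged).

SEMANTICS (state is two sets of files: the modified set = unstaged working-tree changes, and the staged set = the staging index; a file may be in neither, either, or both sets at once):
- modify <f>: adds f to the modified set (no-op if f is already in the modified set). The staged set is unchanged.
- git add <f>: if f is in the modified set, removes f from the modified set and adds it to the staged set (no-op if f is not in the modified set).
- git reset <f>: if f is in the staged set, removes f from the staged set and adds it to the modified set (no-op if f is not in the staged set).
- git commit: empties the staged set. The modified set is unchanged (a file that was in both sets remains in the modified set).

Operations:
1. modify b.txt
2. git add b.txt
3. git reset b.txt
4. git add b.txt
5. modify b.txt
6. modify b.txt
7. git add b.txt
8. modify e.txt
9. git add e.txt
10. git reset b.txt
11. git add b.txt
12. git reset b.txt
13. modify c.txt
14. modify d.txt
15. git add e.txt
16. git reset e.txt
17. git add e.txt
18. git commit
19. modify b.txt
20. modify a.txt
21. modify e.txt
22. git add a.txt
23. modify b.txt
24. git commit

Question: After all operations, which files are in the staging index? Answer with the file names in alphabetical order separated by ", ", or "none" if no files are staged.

Answer: none

Derivation:
After op 1 (modify b.txt): modified={b.txt} staged={none}
After op 2 (git add b.txt): modified={none} staged={b.txt}
After op 3 (git reset b.txt): modified={b.txt} staged={none}
After op 4 (git add b.txt): modified={none} staged={b.txt}
After op 5 (modify b.txt): modified={b.txt} staged={b.txt}
After op 6 (modify b.txt): modified={b.txt} staged={b.txt}
After op 7 (git add b.txt): modified={none} staged={b.txt}
After op 8 (modify e.txt): modified={e.txt} staged={b.txt}
After op 9 (git add e.txt): modified={none} staged={b.txt, e.txt}
After op 10 (git reset b.txt): modified={b.txt} staged={e.txt}
After op 11 (git add b.txt): modified={none} staged={b.txt, e.txt}
After op 12 (git reset b.txt): modified={b.txt} staged={e.txt}
After op 13 (modify c.txt): modified={b.txt, c.txt} staged={e.txt}
After op 14 (modify d.txt): modified={b.txt, c.txt, d.txt} staged={e.txt}
After op 15 (git add e.txt): modified={b.txt, c.txt, d.txt} staged={e.txt}
After op 16 (git reset e.txt): modified={b.txt, c.txt, d.txt, e.txt} staged={none}
After op 17 (git add e.txt): modified={b.txt, c.txt, d.txt} staged={e.txt}
After op 18 (git commit): modified={b.txt, c.txt, d.txt} staged={none}
After op 19 (modify b.txt): modified={b.txt, c.txt, d.txt} staged={none}
After op 20 (modify a.txt): modified={a.txt, b.txt, c.txt, d.txt} staged={none}
After op 21 (modify e.txt): modified={a.txt, b.txt, c.txt, d.txt, e.txt} staged={none}
After op 22 (git add a.txt): modified={b.txt, c.txt, d.txt, e.txt} staged={a.txt}
After op 23 (modify b.txt): modified={b.txt, c.txt, d.txt, e.txt} staged={a.txt}
After op 24 (git commit): modified={b.txt, c.txt, d.txt, e.txt} staged={none}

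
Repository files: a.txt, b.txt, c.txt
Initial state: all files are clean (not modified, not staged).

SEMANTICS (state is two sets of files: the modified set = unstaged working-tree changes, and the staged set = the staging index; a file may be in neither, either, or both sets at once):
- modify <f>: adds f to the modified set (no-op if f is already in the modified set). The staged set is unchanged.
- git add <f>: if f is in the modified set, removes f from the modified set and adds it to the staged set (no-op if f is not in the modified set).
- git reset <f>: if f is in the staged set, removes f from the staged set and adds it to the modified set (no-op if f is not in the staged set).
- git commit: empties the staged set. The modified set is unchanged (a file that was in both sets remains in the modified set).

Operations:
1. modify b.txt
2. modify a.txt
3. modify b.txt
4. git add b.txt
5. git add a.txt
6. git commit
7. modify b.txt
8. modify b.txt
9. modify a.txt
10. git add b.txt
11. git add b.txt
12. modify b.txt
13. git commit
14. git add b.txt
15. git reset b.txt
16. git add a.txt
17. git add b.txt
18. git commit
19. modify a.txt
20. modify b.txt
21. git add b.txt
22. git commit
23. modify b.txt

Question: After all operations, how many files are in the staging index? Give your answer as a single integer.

Answer: 0

Derivation:
After op 1 (modify b.txt): modified={b.txt} staged={none}
After op 2 (modify a.txt): modified={a.txt, b.txt} staged={none}
After op 3 (modify b.txt): modified={a.txt, b.txt} staged={none}
After op 4 (git add b.txt): modified={a.txt} staged={b.txt}
After op 5 (git add a.txt): modified={none} staged={a.txt, b.txt}
After op 6 (git commit): modified={none} staged={none}
After op 7 (modify b.txt): modified={b.txt} staged={none}
After op 8 (modify b.txt): modified={b.txt} staged={none}
After op 9 (modify a.txt): modified={a.txt, b.txt} staged={none}
After op 10 (git add b.txt): modified={a.txt} staged={b.txt}
After op 11 (git add b.txt): modified={a.txt} staged={b.txt}
After op 12 (modify b.txt): modified={a.txt, b.txt} staged={b.txt}
After op 13 (git commit): modified={a.txt, b.txt} staged={none}
After op 14 (git add b.txt): modified={a.txt} staged={b.txt}
After op 15 (git reset b.txt): modified={a.txt, b.txt} staged={none}
After op 16 (git add a.txt): modified={b.txt} staged={a.txt}
After op 17 (git add b.txt): modified={none} staged={a.txt, b.txt}
After op 18 (git commit): modified={none} staged={none}
After op 19 (modify a.txt): modified={a.txt} staged={none}
After op 20 (modify b.txt): modified={a.txt, b.txt} staged={none}
After op 21 (git add b.txt): modified={a.txt} staged={b.txt}
After op 22 (git commit): modified={a.txt} staged={none}
After op 23 (modify b.txt): modified={a.txt, b.txt} staged={none}
Final staged set: {none} -> count=0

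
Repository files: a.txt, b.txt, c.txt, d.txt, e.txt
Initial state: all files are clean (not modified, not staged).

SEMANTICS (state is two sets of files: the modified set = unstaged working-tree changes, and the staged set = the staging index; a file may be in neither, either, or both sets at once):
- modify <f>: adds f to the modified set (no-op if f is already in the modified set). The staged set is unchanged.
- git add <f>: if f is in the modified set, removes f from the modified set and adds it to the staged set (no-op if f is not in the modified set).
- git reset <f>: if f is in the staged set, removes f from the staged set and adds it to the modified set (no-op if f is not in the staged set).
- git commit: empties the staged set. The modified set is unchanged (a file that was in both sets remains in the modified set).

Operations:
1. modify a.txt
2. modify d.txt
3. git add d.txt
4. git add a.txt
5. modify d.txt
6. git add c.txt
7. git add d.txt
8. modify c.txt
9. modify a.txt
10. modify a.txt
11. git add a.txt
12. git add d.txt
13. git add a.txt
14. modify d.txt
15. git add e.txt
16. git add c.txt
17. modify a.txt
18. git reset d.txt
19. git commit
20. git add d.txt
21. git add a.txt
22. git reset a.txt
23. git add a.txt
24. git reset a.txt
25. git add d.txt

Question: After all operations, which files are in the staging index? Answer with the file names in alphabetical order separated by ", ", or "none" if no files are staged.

After op 1 (modify a.txt): modified={a.txt} staged={none}
After op 2 (modify d.txt): modified={a.txt, d.txt} staged={none}
After op 3 (git add d.txt): modified={a.txt} staged={d.txt}
After op 4 (git add a.txt): modified={none} staged={a.txt, d.txt}
After op 5 (modify d.txt): modified={d.txt} staged={a.txt, d.txt}
After op 6 (git add c.txt): modified={d.txt} staged={a.txt, d.txt}
After op 7 (git add d.txt): modified={none} staged={a.txt, d.txt}
After op 8 (modify c.txt): modified={c.txt} staged={a.txt, d.txt}
After op 9 (modify a.txt): modified={a.txt, c.txt} staged={a.txt, d.txt}
After op 10 (modify a.txt): modified={a.txt, c.txt} staged={a.txt, d.txt}
After op 11 (git add a.txt): modified={c.txt} staged={a.txt, d.txt}
After op 12 (git add d.txt): modified={c.txt} staged={a.txt, d.txt}
After op 13 (git add a.txt): modified={c.txt} staged={a.txt, d.txt}
After op 14 (modify d.txt): modified={c.txt, d.txt} staged={a.txt, d.txt}
After op 15 (git add e.txt): modified={c.txt, d.txt} staged={a.txt, d.txt}
After op 16 (git add c.txt): modified={d.txt} staged={a.txt, c.txt, d.txt}
After op 17 (modify a.txt): modified={a.txt, d.txt} staged={a.txt, c.txt, d.txt}
After op 18 (git reset d.txt): modified={a.txt, d.txt} staged={a.txt, c.txt}
After op 19 (git commit): modified={a.txt, d.txt} staged={none}
After op 20 (git add d.txt): modified={a.txt} staged={d.txt}
After op 21 (git add a.txt): modified={none} staged={a.txt, d.txt}
After op 22 (git reset a.txt): modified={a.txt} staged={d.txt}
After op 23 (git add a.txt): modified={none} staged={a.txt, d.txt}
After op 24 (git reset a.txt): modified={a.txt} staged={d.txt}
After op 25 (git add d.txt): modified={a.txt} staged={d.txt}

Answer: d.txt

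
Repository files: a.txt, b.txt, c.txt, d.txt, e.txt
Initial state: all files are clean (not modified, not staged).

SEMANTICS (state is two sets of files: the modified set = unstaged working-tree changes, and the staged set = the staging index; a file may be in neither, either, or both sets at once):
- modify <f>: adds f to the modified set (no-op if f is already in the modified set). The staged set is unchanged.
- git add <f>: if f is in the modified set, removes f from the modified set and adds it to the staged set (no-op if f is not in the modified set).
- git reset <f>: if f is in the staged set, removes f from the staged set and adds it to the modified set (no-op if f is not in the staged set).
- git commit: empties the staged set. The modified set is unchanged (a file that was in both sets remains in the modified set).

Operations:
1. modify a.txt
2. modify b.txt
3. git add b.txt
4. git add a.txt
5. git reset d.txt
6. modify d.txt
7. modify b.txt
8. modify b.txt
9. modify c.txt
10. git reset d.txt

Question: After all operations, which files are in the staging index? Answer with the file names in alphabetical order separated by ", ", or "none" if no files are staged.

After op 1 (modify a.txt): modified={a.txt} staged={none}
After op 2 (modify b.txt): modified={a.txt, b.txt} staged={none}
After op 3 (git add b.txt): modified={a.txt} staged={b.txt}
After op 4 (git add a.txt): modified={none} staged={a.txt, b.txt}
After op 5 (git reset d.txt): modified={none} staged={a.txt, b.txt}
After op 6 (modify d.txt): modified={d.txt} staged={a.txt, b.txt}
After op 7 (modify b.txt): modified={b.txt, d.txt} staged={a.txt, b.txt}
After op 8 (modify b.txt): modified={b.txt, d.txt} staged={a.txt, b.txt}
After op 9 (modify c.txt): modified={b.txt, c.txt, d.txt} staged={a.txt, b.txt}
After op 10 (git reset d.txt): modified={b.txt, c.txt, d.txt} staged={a.txt, b.txt}

Answer: a.txt, b.txt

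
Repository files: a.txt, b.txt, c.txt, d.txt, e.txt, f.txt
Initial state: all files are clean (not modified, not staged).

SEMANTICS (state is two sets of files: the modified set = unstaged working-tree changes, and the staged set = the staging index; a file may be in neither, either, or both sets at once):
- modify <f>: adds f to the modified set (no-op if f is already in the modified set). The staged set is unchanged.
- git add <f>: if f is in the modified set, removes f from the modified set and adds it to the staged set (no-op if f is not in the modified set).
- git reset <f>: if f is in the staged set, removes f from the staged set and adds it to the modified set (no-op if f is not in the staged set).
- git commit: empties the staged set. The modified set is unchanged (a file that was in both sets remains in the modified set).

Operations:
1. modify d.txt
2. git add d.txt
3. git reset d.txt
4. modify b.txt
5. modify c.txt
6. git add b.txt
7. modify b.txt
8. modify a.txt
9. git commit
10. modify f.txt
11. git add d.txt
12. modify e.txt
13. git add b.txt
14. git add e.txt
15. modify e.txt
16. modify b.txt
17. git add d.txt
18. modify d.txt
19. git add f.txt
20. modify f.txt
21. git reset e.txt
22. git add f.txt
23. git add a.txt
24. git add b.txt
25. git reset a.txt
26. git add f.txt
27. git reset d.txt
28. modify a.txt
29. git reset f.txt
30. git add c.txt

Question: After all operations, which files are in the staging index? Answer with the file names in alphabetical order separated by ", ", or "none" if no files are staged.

After op 1 (modify d.txt): modified={d.txt} staged={none}
After op 2 (git add d.txt): modified={none} staged={d.txt}
After op 3 (git reset d.txt): modified={d.txt} staged={none}
After op 4 (modify b.txt): modified={b.txt, d.txt} staged={none}
After op 5 (modify c.txt): modified={b.txt, c.txt, d.txt} staged={none}
After op 6 (git add b.txt): modified={c.txt, d.txt} staged={b.txt}
After op 7 (modify b.txt): modified={b.txt, c.txt, d.txt} staged={b.txt}
After op 8 (modify a.txt): modified={a.txt, b.txt, c.txt, d.txt} staged={b.txt}
After op 9 (git commit): modified={a.txt, b.txt, c.txt, d.txt} staged={none}
After op 10 (modify f.txt): modified={a.txt, b.txt, c.txt, d.txt, f.txt} staged={none}
After op 11 (git add d.txt): modified={a.txt, b.txt, c.txt, f.txt} staged={d.txt}
After op 12 (modify e.txt): modified={a.txt, b.txt, c.txt, e.txt, f.txt} staged={d.txt}
After op 13 (git add b.txt): modified={a.txt, c.txt, e.txt, f.txt} staged={b.txt, d.txt}
After op 14 (git add e.txt): modified={a.txt, c.txt, f.txt} staged={b.txt, d.txt, e.txt}
After op 15 (modify e.txt): modified={a.txt, c.txt, e.txt, f.txt} staged={b.txt, d.txt, e.txt}
After op 16 (modify b.txt): modified={a.txt, b.txt, c.txt, e.txt, f.txt} staged={b.txt, d.txt, e.txt}
After op 17 (git add d.txt): modified={a.txt, b.txt, c.txt, e.txt, f.txt} staged={b.txt, d.txt, e.txt}
After op 18 (modify d.txt): modified={a.txt, b.txt, c.txt, d.txt, e.txt, f.txt} staged={b.txt, d.txt, e.txt}
After op 19 (git add f.txt): modified={a.txt, b.txt, c.txt, d.txt, e.txt} staged={b.txt, d.txt, e.txt, f.txt}
After op 20 (modify f.txt): modified={a.txt, b.txt, c.txt, d.txt, e.txt, f.txt} staged={b.txt, d.txt, e.txt, f.txt}
After op 21 (git reset e.txt): modified={a.txt, b.txt, c.txt, d.txt, e.txt, f.txt} staged={b.txt, d.txt, f.txt}
After op 22 (git add f.txt): modified={a.txt, b.txt, c.txt, d.txt, e.txt} staged={b.txt, d.txt, f.txt}
After op 23 (git add a.txt): modified={b.txt, c.txt, d.txt, e.txt} staged={a.txt, b.txt, d.txt, f.txt}
After op 24 (git add b.txt): modified={c.txt, d.txt, e.txt} staged={a.txt, b.txt, d.txt, f.txt}
After op 25 (git reset a.txt): modified={a.txt, c.txt, d.txt, e.txt} staged={b.txt, d.txt, f.txt}
After op 26 (git add f.txt): modified={a.txt, c.txt, d.txt, e.txt} staged={b.txt, d.txt, f.txt}
After op 27 (git reset d.txt): modified={a.txt, c.txt, d.txt, e.txt} staged={b.txt, f.txt}
After op 28 (modify a.txt): modified={a.txt, c.txt, d.txt, e.txt} staged={b.txt, f.txt}
After op 29 (git reset f.txt): modified={a.txt, c.txt, d.txt, e.txt, f.txt} staged={b.txt}
After op 30 (git add c.txt): modified={a.txt, d.txt, e.txt, f.txt} staged={b.txt, c.txt}

Answer: b.txt, c.txt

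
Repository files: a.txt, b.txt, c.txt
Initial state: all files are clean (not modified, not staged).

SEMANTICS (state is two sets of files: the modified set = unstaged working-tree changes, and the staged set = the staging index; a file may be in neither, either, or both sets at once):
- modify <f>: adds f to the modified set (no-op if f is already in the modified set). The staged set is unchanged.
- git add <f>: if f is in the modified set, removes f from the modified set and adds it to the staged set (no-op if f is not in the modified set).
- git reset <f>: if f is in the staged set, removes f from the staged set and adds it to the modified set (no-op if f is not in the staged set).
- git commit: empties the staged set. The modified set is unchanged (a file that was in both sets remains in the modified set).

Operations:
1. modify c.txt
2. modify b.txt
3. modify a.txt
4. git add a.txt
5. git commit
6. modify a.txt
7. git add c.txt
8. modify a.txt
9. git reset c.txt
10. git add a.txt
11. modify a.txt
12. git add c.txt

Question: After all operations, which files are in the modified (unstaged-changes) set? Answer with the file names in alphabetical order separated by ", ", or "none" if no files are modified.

Answer: a.txt, b.txt

Derivation:
After op 1 (modify c.txt): modified={c.txt} staged={none}
After op 2 (modify b.txt): modified={b.txt, c.txt} staged={none}
After op 3 (modify a.txt): modified={a.txt, b.txt, c.txt} staged={none}
After op 4 (git add a.txt): modified={b.txt, c.txt} staged={a.txt}
After op 5 (git commit): modified={b.txt, c.txt} staged={none}
After op 6 (modify a.txt): modified={a.txt, b.txt, c.txt} staged={none}
After op 7 (git add c.txt): modified={a.txt, b.txt} staged={c.txt}
After op 8 (modify a.txt): modified={a.txt, b.txt} staged={c.txt}
After op 9 (git reset c.txt): modified={a.txt, b.txt, c.txt} staged={none}
After op 10 (git add a.txt): modified={b.txt, c.txt} staged={a.txt}
After op 11 (modify a.txt): modified={a.txt, b.txt, c.txt} staged={a.txt}
After op 12 (git add c.txt): modified={a.txt, b.txt} staged={a.txt, c.txt}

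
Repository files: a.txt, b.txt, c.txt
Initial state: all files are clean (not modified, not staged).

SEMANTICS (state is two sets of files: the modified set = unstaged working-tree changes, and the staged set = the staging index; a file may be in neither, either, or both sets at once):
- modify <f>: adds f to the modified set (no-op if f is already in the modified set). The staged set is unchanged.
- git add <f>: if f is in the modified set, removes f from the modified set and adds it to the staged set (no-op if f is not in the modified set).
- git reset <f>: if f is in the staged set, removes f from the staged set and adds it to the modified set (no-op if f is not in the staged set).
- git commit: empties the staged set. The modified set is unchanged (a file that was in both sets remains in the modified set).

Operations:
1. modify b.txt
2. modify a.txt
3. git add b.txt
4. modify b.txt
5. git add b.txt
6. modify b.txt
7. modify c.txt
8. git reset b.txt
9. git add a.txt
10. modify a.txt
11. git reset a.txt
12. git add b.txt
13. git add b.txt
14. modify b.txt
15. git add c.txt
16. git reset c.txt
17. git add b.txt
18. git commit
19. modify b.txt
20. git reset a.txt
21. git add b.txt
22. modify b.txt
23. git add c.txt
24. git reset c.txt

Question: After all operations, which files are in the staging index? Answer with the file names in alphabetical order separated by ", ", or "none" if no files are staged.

After op 1 (modify b.txt): modified={b.txt} staged={none}
After op 2 (modify a.txt): modified={a.txt, b.txt} staged={none}
After op 3 (git add b.txt): modified={a.txt} staged={b.txt}
After op 4 (modify b.txt): modified={a.txt, b.txt} staged={b.txt}
After op 5 (git add b.txt): modified={a.txt} staged={b.txt}
After op 6 (modify b.txt): modified={a.txt, b.txt} staged={b.txt}
After op 7 (modify c.txt): modified={a.txt, b.txt, c.txt} staged={b.txt}
After op 8 (git reset b.txt): modified={a.txt, b.txt, c.txt} staged={none}
After op 9 (git add a.txt): modified={b.txt, c.txt} staged={a.txt}
After op 10 (modify a.txt): modified={a.txt, b.txt, c.txt} staged={a.txt}
After op 11 (git reset a.txt): modified={a.txt, b.txt, c.txt} staged={none}
After op 12 (git add b.txt): modified={a.txt, c.txt} staged={b.txt}
After op 13 (git add b.txt): modified={a.txt, c.txt} staged={b.txt}
After op 14 (modify b.txt): modified={a.txt, b.txt, c.txt} staged={b.txt}
After op 15 (git add c.txt): modified={a.txt, b.txt} staged={b.txt, c.txt}
After op 16 (git reset c.txt): modified={a.txt, b.txt, c.txt} staged={b.txt}
After op 17 (git add b.txt): modified={a.txt, c.txt} staged={b.txt}
After op 18 (git commit): modified={a.txt, c.txt} staged={none}
After op 19 (modify b.txt): modified={a.txt, b.txt, c.txt} staged={none}
After op 20 (git reset a.txt): modified={a.txt, b.txt, c.txt} staged={none}
After op 21 (git add b.txt): modified={a.txt, c.txt} staged={b.txt}
After op 22 (modify b.txt): modified={a.txt, b.txt, c.txt} staged={b.txt}
After op 23 (git add c.txt): modified={a.txt, b.txt} staged={b.txt, c.txt}
After op 24 (git reset c.txt): modified={a.txt, b.txt, c.txt} staged={b.txt}

Answer: b.txt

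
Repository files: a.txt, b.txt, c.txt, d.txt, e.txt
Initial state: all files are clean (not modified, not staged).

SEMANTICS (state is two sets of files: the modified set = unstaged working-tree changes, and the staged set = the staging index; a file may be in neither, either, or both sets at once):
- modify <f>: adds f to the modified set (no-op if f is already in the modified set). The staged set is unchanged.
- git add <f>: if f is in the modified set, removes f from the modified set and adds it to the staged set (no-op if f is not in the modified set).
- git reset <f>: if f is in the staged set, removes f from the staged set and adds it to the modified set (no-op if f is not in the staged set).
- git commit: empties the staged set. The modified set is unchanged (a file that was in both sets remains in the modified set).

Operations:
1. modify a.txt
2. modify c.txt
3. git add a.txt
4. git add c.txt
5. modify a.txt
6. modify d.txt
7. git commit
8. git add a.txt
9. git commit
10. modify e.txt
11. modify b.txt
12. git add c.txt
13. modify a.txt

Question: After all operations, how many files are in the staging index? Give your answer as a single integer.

After op 1 (modify a.txt): modified={a.txt} staged={none}
After op 2 (modify c.txt): modified={a.txt, c.txt} staged={none}
After op 3 (git add a.txt): modified={c.txt} staged={a.txt}
After op 4 (git add c.txt): modified={none} staged={a.txt, c.txt}
After op 5 (modify a.txt): modified={a.txt} staged={a.txt, c.txt}
After op 6 (modify d.txt): modified={a.txt, d.txt} staged={a.txt, c.txt}
After op 7 (git commit): modified={a.txt, d.txt} staged={none}
After op 8 (git add a.txt): modified={d.txt} staged={a.txt}
After op 9 (git commit): modified={d.txt} staged={none}
After op 10 (modify e.txt): modified={d.txt, e.txt} staged={none}
After op 11 (modify b.txt): modified={b.txt, d.txt, e.txt} staged={none}
After op 12 (git add c.txt): modified={b.txt, d.txt, e.txt} staged={none}
After op 13 (modify a.txt): modified={a.txt, b.txt, d.txt, e.txt} staged={none}
Final staged set: {none} -> count=0

Answer: 0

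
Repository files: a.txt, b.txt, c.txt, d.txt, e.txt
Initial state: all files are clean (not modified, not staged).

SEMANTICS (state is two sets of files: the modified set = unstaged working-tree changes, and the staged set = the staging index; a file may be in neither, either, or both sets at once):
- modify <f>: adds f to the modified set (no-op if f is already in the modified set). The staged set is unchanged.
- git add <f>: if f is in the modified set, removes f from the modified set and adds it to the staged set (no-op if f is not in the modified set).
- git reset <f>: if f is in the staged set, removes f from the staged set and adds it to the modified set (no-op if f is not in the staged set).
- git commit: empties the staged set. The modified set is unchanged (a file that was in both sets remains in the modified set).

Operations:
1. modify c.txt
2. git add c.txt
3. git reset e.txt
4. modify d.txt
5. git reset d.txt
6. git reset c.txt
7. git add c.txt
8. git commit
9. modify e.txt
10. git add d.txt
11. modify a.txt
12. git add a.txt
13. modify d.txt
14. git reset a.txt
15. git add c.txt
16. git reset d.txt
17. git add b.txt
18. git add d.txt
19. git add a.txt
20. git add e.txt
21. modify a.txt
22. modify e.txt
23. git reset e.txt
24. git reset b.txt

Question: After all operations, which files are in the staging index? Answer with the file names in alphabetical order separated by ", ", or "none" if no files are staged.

Answer: a.txt, d.txt

Derivation:
After op 1 (modify c.txt): modified={c.txt} staged={none}
After op 2 (git add c.txt): modified={none} staged={c.txt}
After op 3 (git reset e.txt): modified={none} staged={c.txt}
After op 4 (modify d.txt): modified={d.txt} staged={c.txt}
After op 5 (git reset d.txt): modified={d.txt} staged={c.txt}
After op 6 (git reset c.txt): modified={c.txt, d.txt} staged={none}
After op 7 (git add c.txt): modified={d.txt} staged={c.txt}
After op 8 (git commit): modified={d.txt} staged={none}
After op 9 (modify e.txt): modified={d.txt, e.txt} staged={none}
After op 10 (git add d.txt): modified={e.txt} staged={d.txt}
After op 11 (modify a.txt): modified={a.txt, e.txt} staged={d.txt}
After op 12 (git add a.txt): modified={e.txt} staged={a.txt, d.txt}
After op 13 (modify d.txt): modified={d.txt, e.txt} staged={a.txt, d.txt}
After op 14 (git reset a.txt): modified={a.txt, d.txt, e.txt} staged={d.txt}
After op 15 (git add c.txt): modified={a.txt, d.txt, e.txt} staged={d.txt}
After op 16 (git reset d.txt): modified={a.txt, d.txt, e.txt} staged={none}
After op 17 (git add b.txt): modified={a.txt, d.txt, e.txt} staged={none}
After op 18 (git add d.txt): modified={a.txt, e.txt} staged={d.txt}
After op 19 (git add a.txt): modified={e.txt} staged={a.txt, d.txt}
After op 20 (git add e.txt): modified={none} staged={a.txt, d.txt, e.txt}
After op 21 (modify a.txt): modified={a.txt} staged={a.txt, d.txt, e.txt}
After op 22 (modify e.txt): modified={a.txt, e.txt} staged={a.txt, d.txt, e.txt}
After op 23 (git reset e.txt): modified={a.txt, e.txt} staged={a.txt, d.txt}
After op 24 (git reset b.txt): modified={a.txt, e.txt} staged={a.txt, d.txt}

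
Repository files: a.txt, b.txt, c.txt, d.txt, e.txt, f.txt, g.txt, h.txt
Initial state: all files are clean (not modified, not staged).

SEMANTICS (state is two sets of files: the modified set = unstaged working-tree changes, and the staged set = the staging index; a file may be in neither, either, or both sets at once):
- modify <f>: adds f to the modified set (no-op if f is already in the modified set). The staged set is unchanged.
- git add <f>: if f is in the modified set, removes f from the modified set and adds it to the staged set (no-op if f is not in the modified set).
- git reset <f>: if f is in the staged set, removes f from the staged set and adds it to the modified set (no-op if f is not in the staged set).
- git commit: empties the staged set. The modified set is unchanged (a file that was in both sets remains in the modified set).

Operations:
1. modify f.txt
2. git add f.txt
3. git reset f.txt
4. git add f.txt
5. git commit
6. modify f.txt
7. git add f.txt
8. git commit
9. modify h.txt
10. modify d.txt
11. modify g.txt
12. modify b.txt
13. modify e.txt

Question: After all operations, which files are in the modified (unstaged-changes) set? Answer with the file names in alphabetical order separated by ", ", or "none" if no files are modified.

Answer: b.txt, d.txt, e.txt, g.txt, h.txt

Derivation:
After op 1 (modify f.txt): modified={f.txt} staged={none}
After op 2 (git add f.txt): modified={none} staged={f.txt}
After op 3 (git reset f.txt): modified={f.txt} staged={none}
After op 4 (git add f.txt): modified={none} staged={f.txt}
After op 5 (git commit): modified={none} staged={none}
After op 6 (modify f.txt): modified={f.txt} staged={none}
After op 7 (git add f.txt): modified={none} staged={f.txt}
After op 8 (git commit): modified={none} staged={none}
After op 9 (modify h.txt): modified={h.txt} staged={none}
After op 10 (modify d.txt): modified={d.txt, h.txt} staged={none}
After op 11 (modify g.txt): modified={d.txt, g.txt, h.txt} staged={none}
After op 12 (modify b.txt): modified={b.txt, d.txt, g.txt, h.txt} staged={none}
After op 13 (modify e.txt): modified={b.txt, d.txt, e.txt, g.txt, h.txt} staged={none}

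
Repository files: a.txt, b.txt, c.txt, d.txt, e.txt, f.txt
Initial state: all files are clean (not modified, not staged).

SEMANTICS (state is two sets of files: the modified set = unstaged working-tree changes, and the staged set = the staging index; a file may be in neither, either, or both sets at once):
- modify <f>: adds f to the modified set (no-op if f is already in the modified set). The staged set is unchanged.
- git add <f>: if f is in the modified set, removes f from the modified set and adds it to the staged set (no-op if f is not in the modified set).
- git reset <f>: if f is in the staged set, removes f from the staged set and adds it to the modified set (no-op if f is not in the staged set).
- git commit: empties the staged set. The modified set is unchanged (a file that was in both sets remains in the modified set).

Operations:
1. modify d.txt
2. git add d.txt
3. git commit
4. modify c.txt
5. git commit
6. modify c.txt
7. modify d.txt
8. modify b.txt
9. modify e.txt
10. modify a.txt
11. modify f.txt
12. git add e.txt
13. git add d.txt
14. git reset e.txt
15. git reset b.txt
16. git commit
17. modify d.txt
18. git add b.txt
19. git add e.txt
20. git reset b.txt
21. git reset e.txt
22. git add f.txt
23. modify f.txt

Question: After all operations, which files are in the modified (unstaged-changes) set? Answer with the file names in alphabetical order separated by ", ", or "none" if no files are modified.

After op 1 (modify d.txt): modified={d.txt} staged={none}
After op 2 (git add d.txt): modified={none} staged={d.txt}
After op 3 (git commit): modified={none} staged={none}
After op 4 (modify c.txt): modified={c.txt} staged={none}
After op 5 (git commit): modified={c.txt} staged={none}
After op 6 (modify c.txt): modified={c.txt} staged={none}
After op 7 (modify d.txt): modified={c.txt, d.txt} staged={none}
After op 8 (modify b.txt): modified={b.txt, c.txt, d.txt} staged={none}
After op 9 (modify e.txt): modified={b.txt, c.txt, d.txt, e.txt} staged={none}
After op 10 (modify a.txt): modified={a.txt, b.txt, c.txt, d.txt, e.txt} staged={none}
After op 11 (modify f.txt): modified={a.txt, b.txt, c.txt, d.txt, e.txt, f.txt} staged={none}
After op 12 (git add e.txt): modified={a.txt, b.txt, c.txt, d.txt, f.txt} staged={e.txt}
After op 13 (git add d.txt): modified={a.txt, b.txt, c.txt, f.txt} staged={d.txt, e.txt}
After op 14 (git reset e.txt): modified={a.txt, b.txt, c.txt, e.txt, f.txt} staged={d.txt}
After op 15 (git reset b.txt): modified={a.txt, b.txt, c.txt, e.txt, f.txt} staged={d.txt}
After op 16 (git commit): modified={a.txt, b.txt, c.txt, e.txt, f.txt} staged={none}
After op 17 (modify d.txt): modified={a.txt, b.txt, c.txt, d.txt, e.txt, f.txt} staged={none}
After op 18 (git add b.txt): modified={a.txt, c.txt, d.txt, e.txt, f.txt} staged={b.txt}
After op 19 (git add e.txt): modified={a.txt, c.txt, d.txt, f.txt} staged={b.txt, e.txt}
After op 20 (git reset b.txt): modified={a.txt, b.txt, c.txt, d.txt, f.txt} staged={e.txt}
After op 21 (git reset e.txt): modified={a.txt, b.txt, c.txt, d.txt, e.txt, f.txt} staged={none}
After op 22 (git add f.txt): modified={a.txt, b.txt, c.txt, d.txt, e.txt} staged={f.txt}
After op 23 (modify f.txt): modified={a.txt, b.txt, c.txt, d.txt, e.txt, f.txt} staged={f.txt}

Answer: a.txt, b.txt, c.txt, d.txt, e.txt, f.txt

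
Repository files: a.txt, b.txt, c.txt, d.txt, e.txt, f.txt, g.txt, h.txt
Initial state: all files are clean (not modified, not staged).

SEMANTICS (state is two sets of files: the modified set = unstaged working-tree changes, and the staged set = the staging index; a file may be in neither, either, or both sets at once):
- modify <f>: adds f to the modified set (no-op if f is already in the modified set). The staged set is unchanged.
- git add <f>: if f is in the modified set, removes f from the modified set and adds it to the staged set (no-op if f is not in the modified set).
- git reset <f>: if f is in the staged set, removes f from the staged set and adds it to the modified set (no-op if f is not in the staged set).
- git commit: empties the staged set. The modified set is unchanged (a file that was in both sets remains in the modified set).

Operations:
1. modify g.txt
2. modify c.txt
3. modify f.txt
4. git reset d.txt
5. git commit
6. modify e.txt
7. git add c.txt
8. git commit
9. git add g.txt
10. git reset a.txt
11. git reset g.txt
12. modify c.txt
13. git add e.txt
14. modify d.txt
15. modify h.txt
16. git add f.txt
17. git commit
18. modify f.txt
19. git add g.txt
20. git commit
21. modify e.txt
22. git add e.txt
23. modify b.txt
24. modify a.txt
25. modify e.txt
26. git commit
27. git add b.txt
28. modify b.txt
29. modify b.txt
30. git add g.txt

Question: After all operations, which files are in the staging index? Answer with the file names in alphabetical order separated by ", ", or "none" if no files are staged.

Answer: b.txt

Derivation:
After op 1 (modify g.txt): modified={g.txt} staged={none}
After op 2 (modify c.txt): modified={c.txt, g.txt} staged={none}
After op 3 (modify f.txt): modified={c.txt, f.txt, g.txt} staged={none}
After op 4 (git reset d.txt): modified={c.txt, f.txt, g.txt} staged={none}
After op 5 (git commit): modified={c.txt, f.txt, g.txt} staged={none}
After op 6 (modify e.txt): modified={c.txt, e.txt, f.txt, g.txt} staged={none}
After op 7 (git add c.txt): modified={e.txt, f.txt, g.txt} staged={c.txt}
After op 8 (git commit): modified={e.txt, f.txt, g.txt} staged={none}
After op 9 (git add g.txt): modified={e.txt, f.txt} staged={g.txt}
After op 10 (git reset a.txt): modified={e.txt, f.txt} staged={g.txt}
After op 11 (git reset g.txt): modified={e.txt, f.txt, g.txt} staged={none}
After op 12 (modify c.txt): modified={c.txt, e.txt, f.txt, g.txt} staged={none}
After op 13 (git add e.txt): modified={c.txt, f.txt, g.txt} staged={e.txt}
After op 14 (modify d.txt): modified={c.txt, d.txt, f.txt, g.txt} staged={e.txt}
After op 15 (modify h.txt): modified={c.txt, d.txt, f.txt, g.txt, h.txt} staged={e.txt}
After op 16 (git add f.txt): modified={c.txt, d.txt, g.txt, h.txt} staged={e.txt, f.txt}
After op 17 (git commit): modified={c.txt, d.txt, g.txt, h.txt} staged={none}
After op 18 (modify f.txt): modified={c.txt, d.txt, f.txt, g.txt, h.txt} staged={none}
After op 19 (git add g.txt): modified={c.txt, d.txt, f.txt, h.txt} staged={g.txt}
After op 20 (git commit): modified={c.txt, d.txt, f.txt, h.txt} staged={none}
After op 21 (modify e.txt): modified={c.txt, d.txt, e.txt, f.txt, h.txt} staged={none}
After op 22 (git add e.txt): modified={c.txt, d.txt, f.txt, h.txt} staged={e.txt}
After op 23 (modify b.txt): modified={b.txt, c.txt, d.txt, f.txt, h.txt} staged={e.txt}
After op 24 (modify a.txt): modified={a.txt, b.txt, c.txt, d.txt, f.txt, h.txt} staged={e.txt}
After op 25 (modify e.txt): modified={a.txt, b.txt, c.txt, d.txt, e.txt, f.txt, h.txt} staged={e.txt}
After op 26 (git commit): modified={a.txt, b.txt, c.txt, d.txt, e.txt, f.txt, h.txt} staged={none}
After op 27 (git add b.txt): modified={a.txt, c.txt, d.txt, e.txt, f.txt, h.txt} staged={b.txt}
After op 28 (modify b.txt): modified={a.txt, b.txt, c.txt, d.txt, e.txt, f.txt, h.txt} staged={b.txt}
After op 29 (modify b.txt): modified={a.txt, b.txt, c.txt, d.txt, e.txt, f.txt, h.txt} staged={b.txt}
After op 30 (git add g.txt): modified={a.txt, b.txt, c.txt, d.txt, e.txt, f.txt, h.txt} staged={b.txt}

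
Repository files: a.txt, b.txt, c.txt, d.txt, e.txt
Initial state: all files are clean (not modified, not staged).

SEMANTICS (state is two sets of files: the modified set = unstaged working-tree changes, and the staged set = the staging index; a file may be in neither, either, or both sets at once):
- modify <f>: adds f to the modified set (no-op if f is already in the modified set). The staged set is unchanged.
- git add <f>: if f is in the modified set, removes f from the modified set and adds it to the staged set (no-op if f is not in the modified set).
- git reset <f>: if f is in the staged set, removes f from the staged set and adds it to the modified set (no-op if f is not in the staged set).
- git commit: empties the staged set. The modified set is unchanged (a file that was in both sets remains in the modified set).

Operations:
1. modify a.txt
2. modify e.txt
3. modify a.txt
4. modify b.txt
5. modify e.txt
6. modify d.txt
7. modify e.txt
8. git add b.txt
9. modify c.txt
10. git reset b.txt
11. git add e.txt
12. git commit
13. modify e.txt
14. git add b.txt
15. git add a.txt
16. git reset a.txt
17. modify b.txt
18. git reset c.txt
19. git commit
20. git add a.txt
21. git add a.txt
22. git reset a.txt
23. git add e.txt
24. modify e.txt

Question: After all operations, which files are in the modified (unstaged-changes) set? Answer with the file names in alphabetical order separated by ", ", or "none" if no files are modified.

Answer: a.txt, b.txt, c.txt, d.txt, e.txt

Derivation:
After op 1 (modify a.txt): modified={a.txt} staged={none}
After op 2 (modify e.txt): modified={a.txt, e.txt} staged={none}
After op 3 (modify a.txt): modified={a.txt, e.txt} staged={none}
After op 4 (modify b.txt): modified={a.txt, b.txt, e.txt} staged={none}
After op 5 (modify e.txt): modified={a.txt, b.txt, e.txt} staged={none}
After op 6 (modify d.txt): modified={a.txt, b.txt, d.txt, e.txt} staged={none}
After op 7 (modify e.txt): modified={a.txt, b.txt, d.txt, e.txt} staged={none}
After op 8 (git add b.txt): modified={a.txt, d.txt, e.txt} staged={b.txt}
After op 9 (modify c.txt): modified={a.txt, c.txt, d.txt, e.txt} staged={b.txt}
After op 10 (git reset b.txt): modified={a.txt, b.txt, c.txt, d.txt, e.txt} staged={none}
After op 11 (git add e.txt): modified={a.txt, b.txt, c.txt, d.txt} staged={e.txt}
After op 12 (git commit): modified={a.txt, b.txt, c.txt, d.txt} staged={none}
After op 13 (modify e.txt): modified={a.txt, b.txt, c.txt, d.txt, e.txt} staged={none}
After op 14 (git add b.txt): modified={a.txt, c.txt, d.txt, e.txt} staged={b.txt}
After op 15 (git add a.txt): modified={c.txt, d.txt, e.txt} staged={a.txt, b.txt}
After op 16 (git reset a.txt): modified={a.txt, c.txt, d.txt, e.txt} staged={b.txt}
After op 17 (modify b.txt): modified={a.txt, b.txt, c.txt, d.txt, e.txt} staged={b.txt}
After op 18 (git reset c.txt): modified={a.txt, b.txt, c.txt, d.txt, e.txt} staged={b.txt}
After op 19 (git commit): modified={a.txt, b.txt, c.txt, d.txt, e.txt} staged={none}
After op 20 (git add a.txt): modified={b.txt, c.txt, d.txt, e.txt} staged={a.txt}
After op 21 (git add a.txt): modified={b.txt, c.txt, d.txt, e.txt} staged={a.txt}
After op 22 (git reset a.txt): modified={a.txt, b.txt, c.txt, d.txt, e.txt} staged={none}
After op 23 (git add e.txt): modified={a.txt, b.txt, c.txt, d.txt} staged={e.txt}
After op 24 (modify e.txt): modified={a.txt, b.txt, c.txt, d.txt, e.txt} staged={e.txt}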